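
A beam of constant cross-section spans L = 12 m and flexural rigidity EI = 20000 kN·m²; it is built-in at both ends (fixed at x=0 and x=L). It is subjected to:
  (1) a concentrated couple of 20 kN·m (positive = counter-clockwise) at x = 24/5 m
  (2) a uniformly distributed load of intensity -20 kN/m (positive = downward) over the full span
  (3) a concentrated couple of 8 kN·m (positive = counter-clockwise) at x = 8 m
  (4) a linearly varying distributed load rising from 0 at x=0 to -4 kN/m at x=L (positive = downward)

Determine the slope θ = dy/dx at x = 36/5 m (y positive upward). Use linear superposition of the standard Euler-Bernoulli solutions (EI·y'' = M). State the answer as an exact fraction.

θ(36/5) = -2901/390625 rad

Load 1 — applied couple M₀=20 kN·m at a=24/5 m (b=L-a=36/5):
  θ_1 = (R_Ax²/2 - M_Ax - M₀(x-a))/EI  [x>a] with R_A=12/5, M_A=12/5 = ((12/5)·(36/5)²/2 - (12/5)·(36/5) - 20·((36/5)-(24/5)))/20000 = -12/78125 rad
Load 2 — uniform load w=-20 kN/m over full span:
  θ_2 = -wx(L-x)(L-2x)/(12EI) = -(-20)·(36/5)·(12-(36/5))·(12-2·(36/5))/(12·20000) = -108/15625 rad
Load 3 — applied couple M₀=8 kN·m at a=8 m (b=L-a=4):
  θ_3 = (R_Ax²/2 - M_Ax)/EI  [x≤a] with R_A=8/9, M_A=8/3 = ((8/9)·(36/5)²/2 - (8/3)·(36/5))/20000 = 3/15625 rad
Load 4 — triangular load w₀=-4 kN/m (0→w₀ over full span):
  θ_4 = -w₀(2x(L-x)(L-2x)(x+2L)+x²(L-x)²)/(120LEI) = -(-4)·(2·(36/5)·(12-(36/5))·(12-2·(36/5))·((36/5)+2·12)+(36/5)²·(12-(36/5))²)/(120·12·20000) = -216/390625 rad
Superposition: θ = Σ θ_i = -2901/390625 rad ≈ -0.007427 rad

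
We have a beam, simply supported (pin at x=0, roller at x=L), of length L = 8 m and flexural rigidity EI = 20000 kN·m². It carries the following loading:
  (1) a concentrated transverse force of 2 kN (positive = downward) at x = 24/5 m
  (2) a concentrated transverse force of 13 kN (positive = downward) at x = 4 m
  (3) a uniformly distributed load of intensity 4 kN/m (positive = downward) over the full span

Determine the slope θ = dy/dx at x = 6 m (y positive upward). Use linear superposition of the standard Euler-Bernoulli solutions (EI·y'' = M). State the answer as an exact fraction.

Load 1 — point force P=2 kN at a=24/5 m (b=L-a=16/5):
  θ_1 = -Pa(2L²-6Lx+3x²+a²)/(6LEI)  [x>a] = -2·(24/5)·(2·8²-6·8·6+3·6²+(24/5)²)/(6·8·20000) = 181/625000 rad
Load 2 — point force P=13 kN at a=4 m (b=L-a=4):
  θ_2 = -Pa(2L²-6Lx+3x²+a²)/(6LEI)  [x>a] = -13·4·(2·8²-6·8·6+3·6²+4²)/(6·8·20000) = 39/20000 rad
Load 3 — uniform load w=4 kN/m over full span:
  θ_3 = -w(L³-6Lx²+4x³)/(24EI) = -4·(8³-6·8·6²+4·6³)/(24·20000) = 11/3750 rad
Superposition: θ = Σ θ_i = 38797/7500000 rad ≈ 0.005173 rad

θ(6) = 38797/7500000 rad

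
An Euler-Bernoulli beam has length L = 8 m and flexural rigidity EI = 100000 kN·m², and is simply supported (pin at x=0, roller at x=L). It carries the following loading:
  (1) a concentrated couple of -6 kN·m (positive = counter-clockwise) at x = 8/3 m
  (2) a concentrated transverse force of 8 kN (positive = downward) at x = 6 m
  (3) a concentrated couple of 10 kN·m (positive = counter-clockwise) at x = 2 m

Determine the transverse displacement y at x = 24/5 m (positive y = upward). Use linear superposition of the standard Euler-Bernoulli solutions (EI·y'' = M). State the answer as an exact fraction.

y(24/5) = -83/187500 m

Load 1 — applied couple M₀=-6 kN·m at a=8/3 m (b=L-a=16/3):
  y_1 = (M₀x³/(6L)-M₀(x-a)²/2+C₁x)/EI  [x>a] with C₁=M₀(3b²-L²)/(6L)=-8/3 = ((-6)·(24/5)³/(6·8)-(-6)·((24/5)-(8/3))²/2+(-8/3)·(24/5))/100000 = -152/1171875 m
Load 2 — point force P=8 kN at a=6 m (b=L-a=2):
  y_2 = -Pbx(L²-b²-x²)/(6LEI)  [x≤a] = -8·2·(24/5)·(8²-2²-(24/5)²)/(6·8·100000) = -231/390625 m
Load 3 — applied couple M₀=10 kN·m at a=2 m (b=L-a=6):
  y_3 = (M₀x³/(6L)-M₀(x-a)²/2+C₁x)/EI  [x>a] with C₁=M₀(3b²-L²)/(6L)=55/6 = (10·(24/5)³/(6·8)-10·((24/5)-2)²/2+(55/6)·(24/5))/100000 = 87/312500 m
Superposition: y = Σ y_i = -83/187500 m ≈ -0.000443 m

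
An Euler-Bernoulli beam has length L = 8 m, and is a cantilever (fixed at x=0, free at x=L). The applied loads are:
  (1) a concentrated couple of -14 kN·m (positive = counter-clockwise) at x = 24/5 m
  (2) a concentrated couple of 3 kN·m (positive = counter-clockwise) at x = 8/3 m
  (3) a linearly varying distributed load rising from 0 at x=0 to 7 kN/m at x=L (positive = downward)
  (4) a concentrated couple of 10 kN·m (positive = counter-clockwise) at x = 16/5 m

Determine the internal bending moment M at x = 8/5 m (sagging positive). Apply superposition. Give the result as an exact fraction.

M(8/5) = -39799/375 kN·m

Load 1 — applied couple M₀=-14 kN·m at a=24/5 m (b=L-a=16/5):
  M_1 = M₀  [x≤a] = (-14) = -14 kN·m
Load 2 — applied couple M₀=3 kN·m at a=8/3 m (b=L-a=16/3):
  M_2 = M₀  [x≤a] = 3 = 3 kN·m
Load 3 — triangular load w₀=7 kN/m (0→w₀ over full span):
  M_3 = w₀Lx/2 - w₀L²/3 - w₀x³/(6L) = 7·8·(8/5)/2 - 7·8²/3 - 7·(8/5)³/(6·8) = -39424/375 kN·m
Load 4 — applied couple M₀=10 kN·m at a=16/5 m (b=L-a=24/5):
  M_4 = M₀  [x≤a] = 10 = 10 kN·m
Superposition: M = Σ M_i = -39799/375 kN·m ≈ -106.130667 kN·m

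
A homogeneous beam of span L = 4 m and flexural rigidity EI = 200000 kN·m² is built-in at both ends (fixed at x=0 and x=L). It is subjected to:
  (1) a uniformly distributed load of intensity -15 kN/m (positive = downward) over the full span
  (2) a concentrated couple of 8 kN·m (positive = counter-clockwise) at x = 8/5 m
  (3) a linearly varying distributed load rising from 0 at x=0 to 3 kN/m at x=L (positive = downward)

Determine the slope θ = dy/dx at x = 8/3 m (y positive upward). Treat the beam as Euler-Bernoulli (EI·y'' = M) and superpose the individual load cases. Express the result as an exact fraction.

θ(8/3) = -197/6328125 rad

Load 1 — uniform load w=-15 kN/m over full span:
  θ_1 = -wx(L-x)(L-2x)/(12EI) = -(-15)·(8/3)·(4-(8/3))·(4-2·(8/3))/(12·200000) = -1/33750 rad
Load 2 — applied couple M₀=8 kN·m at a=8/5 m (b=L-a=12/5):
  θ_2 = (R_Ax²/2 - M_Ax - M₀(x-a))/EI  [x>a] with R_A=72/25, M_A=24/25 = ((72/25)·(8/3)²/2 - (24/25)·(8/3) - 8·((8/3)-(8/5)))/200000 = -1/234375 rad
Load 3 — triangular load w₀=3 kN/m (0→w₀ over full span):
  θ_3 = -w₀(2x(L-x)(L-2x)(x+2L)+x²(L-x)²)/(120LEI) = -3·(2·(8/3)·(4-(8/3))·(4-2·(8/3))·((8/3)+2·4)+(8/3)²·(4-(8/3))²)/(120·4·200000) = 7/2531250 rad
Superposition: θ = Σ θ_i = -197/6328125 rad ≈ -0.000031 rad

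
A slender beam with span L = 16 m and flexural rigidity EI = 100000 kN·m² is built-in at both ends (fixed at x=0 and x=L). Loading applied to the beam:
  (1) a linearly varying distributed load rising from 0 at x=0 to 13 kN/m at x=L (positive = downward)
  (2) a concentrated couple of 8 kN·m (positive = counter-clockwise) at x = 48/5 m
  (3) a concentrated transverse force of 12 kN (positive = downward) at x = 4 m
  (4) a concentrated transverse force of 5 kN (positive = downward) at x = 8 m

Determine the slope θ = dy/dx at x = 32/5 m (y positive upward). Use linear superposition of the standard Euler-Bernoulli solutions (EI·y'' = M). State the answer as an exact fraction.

Load 1 — triangular load w₀=13 kN/m (0→w₀ over full span):
  θ_1 = -w₀(2x(L-x)(L-2x)(x+2L)+x²(L-x)²)/(120LEI) = -13·(2·(32/5)·(16-(32/5))·(16-2·(32/5))·((32/5)+2·16)+(32/5)²·(16-(32/5))²)/(120·16·100000) = -2496/1953125 rad
Load 2 — applied couple M₀=8 kN·m at a=48/5 m (b=L-a=32/5):
  θ_2 = (R_Ax²/2 - M_Ax)/EI  [x≤a] with R_A=18/25, M_A=64/25 = ((18/25)·(32/5)²/2 - (64/25)·(32/5))/100000 = -32/1953125 rad
Load 3 — point force P=12 kN at a=4 m (b=L-a=12):
  θ_3 = Pa²(L-x)(2bL-(3b+a)(L-x))/(2L³EI)  [x>a] = 12·4²·(16-(32/5))·(2·12·16-(3·12+4)·(16-(32/5)))/(2·16³·100000) = 0 rad
Load 4 — point force P=5 kN at a=8 m (b=L-a=8):
  θ_4 = -Pb²x(2aL-(3a+b)x)/(2L³EI)  [x≤a] = -5·8²·(32/5)·(2·8·16-(3·8+8)·(32/5))/(2·16³·100000) = -2/15625 rad
Superposition: θ = Σ θ_i = -2778/1953125 rad ≈ -0.001422 rad

θ(32/5) = -2778/1953125 rad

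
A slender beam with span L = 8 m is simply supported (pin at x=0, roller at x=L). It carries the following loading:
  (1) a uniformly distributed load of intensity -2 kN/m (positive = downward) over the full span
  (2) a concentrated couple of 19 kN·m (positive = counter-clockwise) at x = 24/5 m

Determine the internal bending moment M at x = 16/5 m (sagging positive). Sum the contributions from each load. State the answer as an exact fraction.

M(16/5) = -194/25 kN·m

Load 1 — uniform load w=-2 kN/m over full span:
  M_1 = wx(L-x)/2 = (-2)·(16/5)·(8-(16/5))/2 = -384/25 kN·m
Load 2 — applied couple M₀=19 kN·m at a=24/5 m (b=L-a=16/5):
  M_2 = M₀x/L  [x≤a] = 19·(16/5)/8 = 38/5 kN·m
Superposition: M = Σ M_i = -194/25 kN·m ≈ -7.760000 kN·m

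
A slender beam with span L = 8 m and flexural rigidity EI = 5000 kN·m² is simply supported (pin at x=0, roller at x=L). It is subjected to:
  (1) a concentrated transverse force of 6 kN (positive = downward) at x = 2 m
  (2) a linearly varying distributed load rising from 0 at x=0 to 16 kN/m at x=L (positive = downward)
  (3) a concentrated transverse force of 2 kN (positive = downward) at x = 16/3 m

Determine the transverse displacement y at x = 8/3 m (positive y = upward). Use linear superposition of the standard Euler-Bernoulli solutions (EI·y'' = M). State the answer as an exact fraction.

y(8/3) = -37946/455625 m

Load 1 — point force P=6 kN at a=2 m (b=L-a=6):
  y_1 = -Pa(L-x)(2Lx-a²-x²)/(6LEI)  [x>a] = -6·2·(8-(8/3))·(2·8·(8/3)-2²-(8/3)²)/(6·8·5000) = -142/16875 m
Load 2 — triangular load w₀=16 kN/m (0→w₀ over full span):
  y_2 = -w₀x(7L⁴-10L²x²+3x⁴)/(360LEI) = -16·(8/3)·(7·8⁴-10·8²·(8/3)²+3·(8/3)⁴)/(360·8·5000) = -32768/455625 m
Load 3 — point force P=2 kN at a=16/3 m (b=L-a=8/3):
  y_3 = -Pbx(L²-b²-x²)/(6LEI)  [x≤a] = -2·(8/3)·(8/3)·(8²-(8/3)²-(8/3)²)/(6·8·5000) = -448/151875 m
Superposition: y = Σ y_i = -37946/455625 m ≈ -0.083283 m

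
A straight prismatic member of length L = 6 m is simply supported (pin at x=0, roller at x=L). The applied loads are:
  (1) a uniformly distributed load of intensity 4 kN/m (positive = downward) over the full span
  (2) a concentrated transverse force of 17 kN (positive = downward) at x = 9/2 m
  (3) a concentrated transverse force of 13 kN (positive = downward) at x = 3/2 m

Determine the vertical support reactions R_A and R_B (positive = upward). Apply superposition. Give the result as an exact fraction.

Load 1 — uniform load w=4 kN/m over full span:
  R_A = wL/2 = 4·6/2 = 12 kN
  R_B = wL/2 = 4·6/2 = 12 kN
Load 2 — point force P=17 kN at a=9/2 m (b=L-a=3/2):
  R_A = Pb/L = 17·(3/2)/6 = 17/4 kN
  R_B = Pa/L = 17·(9/2)/6 = 51/4 kN
Load 3 — point force P=13 kN at a=3/2 m (b=L-a=9/2):
  R_A = Pb/L = 13·(9/2)/6 = 39/4 kN
  R_B = Pa/L = 13·(3/2)/6 = 13/4 kN
Superposition: R_A = 26 kN, R_B = 28 kN

R_A = 26 kN, R_B = 28 kN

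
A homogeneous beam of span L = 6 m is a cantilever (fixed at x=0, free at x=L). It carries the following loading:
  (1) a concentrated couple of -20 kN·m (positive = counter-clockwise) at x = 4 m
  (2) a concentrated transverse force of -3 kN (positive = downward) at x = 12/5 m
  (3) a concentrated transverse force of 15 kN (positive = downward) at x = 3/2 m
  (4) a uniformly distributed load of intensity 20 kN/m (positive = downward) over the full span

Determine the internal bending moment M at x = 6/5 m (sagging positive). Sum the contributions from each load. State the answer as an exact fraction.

M(6/5) = -2513/10 kN·m

Load 1 — applied couple M₀=-20 kN·m at a=4 m (b=L-a=2):
  M_1 = M₀  [x≤a] = (-20) = -20 kN·m
Load 2 — point force P=-3 kN at a=12/5 m (b=L-a=18/5):
  M_2 = -P(a-x)  [x≤a] = -(-3)·((12/5)-(6/5)) = 18/5 kN·m
Load 3 — point force P=15 kN at a=3/2 m (b=L-a=9/2):
  M_3 = -P(a-x)  [x≤a] = -15·((3/2)-(6/5)) = -9/2 kN·m
Load 4 — uniform load w=20 kN/m over full span:
  M_4 = -w(L-x)²/2 = -20·(6-(6/5))²/2 = -1152/5 kN·m
Superposition: M = Σ M_i = -2513/10 kN·m ≈ -251.300000 kN·m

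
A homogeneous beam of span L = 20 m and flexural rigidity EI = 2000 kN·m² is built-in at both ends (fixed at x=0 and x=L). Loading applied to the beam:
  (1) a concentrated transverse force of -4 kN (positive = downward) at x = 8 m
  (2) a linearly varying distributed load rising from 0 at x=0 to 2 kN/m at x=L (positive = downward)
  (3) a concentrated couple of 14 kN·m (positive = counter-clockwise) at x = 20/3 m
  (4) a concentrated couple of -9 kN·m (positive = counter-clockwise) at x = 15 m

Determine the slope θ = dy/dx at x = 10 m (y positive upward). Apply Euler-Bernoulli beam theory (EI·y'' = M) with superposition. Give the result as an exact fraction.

θ(10) = -2861/480000 rad

Load 1 — point force P=-4 kN at a=8 m (b=L-a=12):
  θ_1 = Pa²(L-x)(2bL-(3b+a)(L-x))/(2L³EI)  [x>a] = (-4)·8²·(20-10)·(2·12·20-(3·12+8)·(20-10))/(2·20³·2000) = -2/625 rad
Load 2 — triangular load w₀=2 kN/m (0→w₀ over full span):
  θ_2 = -w₀(2x(L-x)(L-2x)(x+2L)+x²(L-x)²)/(120LEI) = -2·(2·10·(20-10)·(20-2·10)·(10+2·20)+10²·(20-10)²)/(120·20·2000) = -1/240 rad
Load 3 — applied couple M₀=14 kN·m at a=20/3 m (b=L-a=40/3):
  θ_3 = (R_Ax²/2 - M_Ax - M₀(x-a))/EI  [x>a] with R_A=14/15, M_A=0 = ((14/15)·10²/2 - 0·10 - 14·(10-(20/3)))/2000 = 0 rad
Load 4 — applied couple M₀=-9 kN·m at a=15 m (b=L-a=5):
  θ_4 = (R_Ax²/2 - M_Ax)/EI  [x≤a] with R_A=-81/160, M_A=-45/16 = ((-81/160)·10²/2 - (-45/16)·10)/2000 = 9/6400 rad
Superposition: θ = Σ θ_i = -2861/480000 rad ≈ -0.005960 rad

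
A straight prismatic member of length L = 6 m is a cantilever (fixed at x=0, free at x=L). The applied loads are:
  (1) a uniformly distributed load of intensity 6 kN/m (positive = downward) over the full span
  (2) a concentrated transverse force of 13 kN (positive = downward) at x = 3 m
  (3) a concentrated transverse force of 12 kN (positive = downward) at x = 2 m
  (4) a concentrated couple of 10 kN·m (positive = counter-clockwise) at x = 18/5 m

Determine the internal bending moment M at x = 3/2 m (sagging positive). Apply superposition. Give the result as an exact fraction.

M(3/2) = -305/4 kN·m

Load 1 — uniform load w=6 kN/m over full span:
  M_1 = -w(L-x)²/2 = -6·(6-(3/2))²/2 = -243/4 kN·m
Load 2 — point force P=13 kN at a=3 m (b=L-a=3):
  M_2 = -P(a-x)  [x≤a] = -13·(3-(3/2)) = -39/2 kN·m
Load 3 — point force P=12 kN at a=2 m (b=L-a=4):
  M_3 = -P(a-x)  [x≤a] = -12·(2-(3/2)) = -6 kN·m
Load 4 — applied couple M₀=10 kN·m at a=18/5 m (b=L-a=12/5):
  M_4 = M₀  [x≤a] = 10 = 10 kN·m
Superposition: M = Σ M_i = -305/4 kN·m ≈ -76.250000 kN·m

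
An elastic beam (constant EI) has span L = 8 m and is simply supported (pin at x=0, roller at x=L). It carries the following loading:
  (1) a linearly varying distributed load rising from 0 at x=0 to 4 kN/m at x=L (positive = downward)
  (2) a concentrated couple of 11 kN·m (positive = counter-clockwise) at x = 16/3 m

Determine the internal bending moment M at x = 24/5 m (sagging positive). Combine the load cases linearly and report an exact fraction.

Load 1 — triangular load w₀=4 kN/m (0→w₀ over full span):
  M_1 = w₀Lx/6 - w₀x³/(6L) = 4·8·(24/5)/6 - 4·(24/5)³/(6·8) = 2048/125 kN·m
Load 2 — applied couple M₀=11 kN·m at a=16/3 m (b=L-a=8/3):
  M_2 = M₀x/L  [x≤a] = 11·(24/5)/8 = 33/5 kN·m
Superposition: M = Σ M_i = 2873/125 kN·m ≈ 22.984000 kN·m

M(24/5) = 2873/125 kN·m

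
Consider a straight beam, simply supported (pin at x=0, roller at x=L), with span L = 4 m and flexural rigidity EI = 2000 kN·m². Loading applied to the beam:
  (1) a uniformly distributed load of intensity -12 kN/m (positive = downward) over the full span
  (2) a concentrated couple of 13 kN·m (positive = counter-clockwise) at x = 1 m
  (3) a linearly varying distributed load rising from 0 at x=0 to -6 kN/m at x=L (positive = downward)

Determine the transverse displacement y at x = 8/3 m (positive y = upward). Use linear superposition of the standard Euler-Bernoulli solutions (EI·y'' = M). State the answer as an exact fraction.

Load 1 — uniform load w=-12 kN/m over full span:
  y_1 = -wx(L³-2Lx²+x³)/(24EI) = -(-12)·(8/3)·(4³-2·4·(8/3)²+(8/3)³)/(24·2000) = 176/10125 m
Load 2 — applied couple M₀=13 kN·m at a=1 m (b=L-a=3):
  y_2 = (M₀x³/(6L)-M₀(x-a)²/2+C₁x)/EI  [x>a] with C₁=M₀(3b²-L²)/(6L)=143/24 = (13·(8/3)³/(6·4)-13·((8/3)-1)²/2+(143/24)·(8/3))/2000 = 1313/324000 m
Load 3 — triangular load w₀=-6 kN/m (0→w₀ over full span):
  y_3 = -w₀x(7L⁴-10L²x²+3x⁴)/(360LEI) = -(-6)·(8/3)·(7·4⁴-10·4²·(8/3)²+3·(8/3)⁴)/(360·4·2000) = 136/30375 m
Superposition: y = Σ y_i = 25187/972000 m ≈ 0.025913 m

y(8/3) = 25187/972000 m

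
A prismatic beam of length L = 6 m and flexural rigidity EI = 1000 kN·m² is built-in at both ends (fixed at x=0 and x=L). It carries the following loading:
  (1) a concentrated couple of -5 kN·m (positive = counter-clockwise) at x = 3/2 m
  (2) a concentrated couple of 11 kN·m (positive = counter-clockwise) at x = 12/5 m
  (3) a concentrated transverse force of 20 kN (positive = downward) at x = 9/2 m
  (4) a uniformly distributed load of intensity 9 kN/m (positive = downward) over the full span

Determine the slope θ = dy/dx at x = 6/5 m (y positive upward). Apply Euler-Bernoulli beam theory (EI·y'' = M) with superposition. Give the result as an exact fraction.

Load 1 — applied couple M₀=-5 kN·m at a=3/2 m (b=L-a=9/2):
  θ_1 = (R_Ax²/2 - M_Ax)/EI  [x≤a] with R_A=-15/16, M_A=15/16 = ((-15/16)·(6/5)²/2 - (15/16)·(6/5))/1000 = -9/5000 rad
Load 2 — applied couple M₀=11 kN·m at a=12/5 m (b=L-a=18/5):
  θ_2 = (R_Ax²/2 - M_Ax)/EI  [x≤a] with R_A=66/25, M_A=33/25 = ((66/25)·(6/5)²/2 - (33/25)·(6/5))/1000 = 99/312500 rad
Load 3 — point force P=20 kN at a=9/2 m (b=L-a=3/2):
  θ_3 = -Pb²x(2aL-(3a+b)x)/(2L³EI)  [x≤a] = -20·(3/2)²·(6/5)·(2·(9/2)·6-(3·(9/2)+(3/2))·(6/5))/(2·6³·1000) = -9/2000 rad
Load 4 — uniform load w=9 kN/m over full span:
  θ_4 = -wx(L-x)(L-2x)/(12EI) = -9·(6/5)·(6-(6/5))·(6-2·(6/5))/(12·1000) = -243/15625 rad
Superposition: θ = Σ θ_i = -26919/1250000 rad ≈ -0.021535 rad

θ(6/5) = -26919/1250000 rad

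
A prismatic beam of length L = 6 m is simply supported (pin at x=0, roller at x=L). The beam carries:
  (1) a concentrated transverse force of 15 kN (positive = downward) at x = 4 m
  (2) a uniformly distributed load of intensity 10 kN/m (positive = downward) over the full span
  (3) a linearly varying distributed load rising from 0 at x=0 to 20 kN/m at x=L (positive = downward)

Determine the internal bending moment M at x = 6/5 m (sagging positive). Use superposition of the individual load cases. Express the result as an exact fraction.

M(6/5) = 1446/25 kN·m

Load 1 — point force P=15 kN at a=4 m (b=L-a=2):
  M_1 = Pbx/L  [x≤a] = 15·2·(6/5)/6 = 6 kN·m
Load 2 — uniform load w=10 kN/m over full span:
  M_2 = wx(L-x)/2 = 10·(6/5)·(6-(6/5))/2 = 144/5 kN·m
Load 3 — triangular load w₀=20 kN/m (0→w₀ over full span):
  M_3 = w₀Lx/6 - w₀x³/(6L) = 20·6·(6/5)/6 - 20·(6/5)³/(6·6) = 576/25 kN·m
Superposition: M = Σ M_i = 1446/25 kN·m ≈ 57.840000 kN·m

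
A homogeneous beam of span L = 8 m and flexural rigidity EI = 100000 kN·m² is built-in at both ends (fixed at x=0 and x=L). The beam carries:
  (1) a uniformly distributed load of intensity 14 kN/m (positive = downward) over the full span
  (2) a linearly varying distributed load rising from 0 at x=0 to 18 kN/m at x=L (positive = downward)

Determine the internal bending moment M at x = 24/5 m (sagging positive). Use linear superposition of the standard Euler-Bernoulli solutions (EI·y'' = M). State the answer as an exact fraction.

Load 1 — uniform load w=14 kN/m over full span:
  M_1 = wLx/2 - wL²/12 - wx²/2 = 14·8·(24/5)/2 - 14·8²/12 - 14·(24/5)²/2 = 2464/75 kN·m
Load 2 — triangular load w₀=18 kN/m (0→w₀ over full span):
  M_2 = 3w₀Lx/20 - w₀L²/30 - w₀x³/(6L) = 3·18·8·(24/5)/20 - 18·8²/30 - 18·(24/5)³/(6·8) = 2976/125 kN·m
Superposition: M = Σ M_i = 21248/375 kN·m ≈ 56.661333 kN·m

M(24/5) = 21248/375 kN·m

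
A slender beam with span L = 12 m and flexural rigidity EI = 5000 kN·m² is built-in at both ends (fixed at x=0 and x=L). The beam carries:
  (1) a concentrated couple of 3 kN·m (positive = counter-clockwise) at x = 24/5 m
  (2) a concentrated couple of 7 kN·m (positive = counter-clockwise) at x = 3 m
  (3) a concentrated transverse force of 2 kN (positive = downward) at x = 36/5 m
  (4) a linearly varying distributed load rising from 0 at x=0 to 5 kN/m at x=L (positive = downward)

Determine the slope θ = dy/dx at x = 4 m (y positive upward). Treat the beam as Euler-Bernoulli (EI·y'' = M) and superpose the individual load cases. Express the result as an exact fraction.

θ(4) = -60949/11250000 rad

Load 1 — applied couple M₀=3 kN·m at a=24/5 m (b=L-a=36/5):
  θ_1 = (R_Ax²/2 - M_Ax)/EI  [x≤a] with R_A=9/25, M_A=9/25 = ((9/25)·4²/2 - (9/25)·4)/5000 = 9/31250 rad
Load 2 — applied couple M₀=7 kN·m at a=3 m (b=L-a=9):
  θ_2 = (R_Ax²/2 - M_Ax - M₀(x-a))/EI  [x>a] with R_A=21/32, M_A=-21/16 = ((21/32)·4²/2 - (-21/16)·4 - 7·(4-3))/5000 = 7/10000 rad
Load 3 — point force P=2 kN at a=36/5 m (b=L-a=24/5):
  θ_3 = -Pb²x(2aL-(3a+b)x)/(2L³EI)  [x≤a] = -2·(24/5)²·4·(2·(36/5)·12-(3·(36/5)+(24/5))·4)/(2·12³·5000) = -56/78125 rad
Load 4 — triangular load w₀=5 kN/m (0→w₀ over full span):
  θ_4 = -w₀(2x(L-x)(L-2x)(x+2L)+x²(L-x)²)/(120LEI) = -5·(2·4·(12-4)·(12-2·4)·(4+2·12)+4²·(12-4)²)/(120·12·5000) = -32/5625 rad
Superposition: θ = Σ θ_i = -60949/11250000 rad ≈ -0.005418 rad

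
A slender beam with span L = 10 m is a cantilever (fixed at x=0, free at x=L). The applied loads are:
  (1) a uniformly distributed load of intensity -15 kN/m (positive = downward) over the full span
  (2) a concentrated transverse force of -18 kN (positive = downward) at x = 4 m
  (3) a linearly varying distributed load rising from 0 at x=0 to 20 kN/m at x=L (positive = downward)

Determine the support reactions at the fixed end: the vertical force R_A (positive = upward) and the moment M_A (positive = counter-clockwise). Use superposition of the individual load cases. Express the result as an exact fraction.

Load 1 — uniform load w=-15 kN/m over full span:
  R_A = wL = (-15)·10 = -150 kN
  M_A = wL²/2 = (-15)·10²/2 = -750 kN·m
Load 2 — point force P=-18 kN at a=4 m (b=L-a=6):
  R_A = P = (-18) = -18 kN
  M_A = Pa = (-18)·4 = -72 kN·m
Load 3 — triangular load w₀=20 kN/m (0→w₀ over full span):
  R_A = w₀L/2 = 20·10/2 = 100 kN
  M_A = w₀L²/3 = 20·10²/3 = 2000/3 kN·m
Superposition: R_A = -68 kN, M_A = -466/3 kN·m

R_A = -68 kN, M_A = -466/3 kN·m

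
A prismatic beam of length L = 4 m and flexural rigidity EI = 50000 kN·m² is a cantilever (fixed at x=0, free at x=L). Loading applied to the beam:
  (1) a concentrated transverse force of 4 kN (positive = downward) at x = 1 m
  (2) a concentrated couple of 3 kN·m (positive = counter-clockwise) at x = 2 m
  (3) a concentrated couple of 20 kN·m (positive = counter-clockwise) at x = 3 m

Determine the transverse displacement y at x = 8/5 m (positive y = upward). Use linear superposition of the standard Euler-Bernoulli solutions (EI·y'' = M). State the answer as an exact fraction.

Load 1 — point force P=4 kN at a=1 m (b=L-a=3):
  y_1 = -Pa²(3x-a)/(6EI)  [x>a] = -4·1²·(3·(8/5)-1)/(6·50000) = -19/375000 m
Load 2 — applied couple M₀=3 kN·m at a=2 m (b=L-a=2):
  y_2 = M₀x²/(2EI)  [x≤a] = 3·(8/5)²/(2·50000) = 6/78125 m
Load 3 — applied couple M₀=20 kN·m at a=3 m (b=L-a=1):
  y_3 = M₀x²/(2EI)  [x≤a] = 20·(8/5)²/(2·50000) = 8/15625 m
Superposition: y = Σ y_i = 1009/1875000 m ≈ 0.000538 m

y(8/5) = 1009/1875000 m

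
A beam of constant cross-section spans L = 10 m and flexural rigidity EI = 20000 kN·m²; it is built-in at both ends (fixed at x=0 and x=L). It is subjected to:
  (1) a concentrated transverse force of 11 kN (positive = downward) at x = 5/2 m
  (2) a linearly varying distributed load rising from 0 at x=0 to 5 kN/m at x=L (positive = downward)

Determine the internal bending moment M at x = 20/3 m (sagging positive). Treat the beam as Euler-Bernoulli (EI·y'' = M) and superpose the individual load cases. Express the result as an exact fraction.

Load 1 — point force P=11 kN at a=5/2 m (b=L-a=15/2):
  M_1 = Pa²(a+3b)(L-x)/L³ - Pa²b/L²  [x>a] = 11·(5/2)²·((5/2)+3·(15/2))·(10-(20/3))/10³ - 11·(5/2)²·(15/2)/10² = 55/96 kN·m
Load 2 — triangular load w₀=5 kN/m (0→w₀ over full span):
  M_2 = 3w₀Lx/20 - w₀L²/30 - w₀x³/(6L) = 3·5·10·(20/3)/20 - 5·10²/30 - 5·(20/3)³/(6·10) = 700/81 kN·m
Superposition: M = Σ M_i = 23885/2592 kN·m ≈ 9.214892 kN·m

M(20/3) = 23885/2592 kN·m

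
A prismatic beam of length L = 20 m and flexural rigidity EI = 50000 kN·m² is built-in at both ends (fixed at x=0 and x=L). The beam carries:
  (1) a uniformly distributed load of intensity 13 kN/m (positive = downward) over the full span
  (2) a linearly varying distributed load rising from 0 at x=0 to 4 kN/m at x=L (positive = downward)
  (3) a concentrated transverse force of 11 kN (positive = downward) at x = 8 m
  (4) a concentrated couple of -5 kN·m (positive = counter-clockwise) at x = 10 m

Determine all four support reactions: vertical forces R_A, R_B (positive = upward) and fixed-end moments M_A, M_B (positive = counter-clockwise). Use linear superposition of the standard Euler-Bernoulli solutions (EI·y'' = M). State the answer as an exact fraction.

Load 1 — uniform load w=13 kN/m over full span:
  R_A = wL/2 = 13·20/2 = 130 kN
  M_A = wL²/12 = 13·20²/12 = 1300/3 kN·m
  R_B = wL/2 = 13·20/2 = 130 kN
  M_B = -wL²/12 = -13·20²/12 = -1300/3 kN·m
Load 2 — triangular load w₀=4 kN/m (0→w₀ over full span):
  R_A = 3w₀L/20 = 3·4·20/20 = 12 kN
  M_A = w₀L²/30 = 4·20²/30 = 160/3 kN·m
  R_B = 7w₀L/20 = 7·4·20/20 = 28 kN
  M_B = -w₀L²/20 = -4·20²/20 = -80 kN·m
Load 3 — point force P=11 kN at a=8 m (b=L-a=12):
  R_A = Pb²(3a+b)/L³ = 11·12²·(3·8+12)/20³ = 891/125 kN
  M_A = Pab²/L² = 11·8·12²/20² = 792/25 kN·m
  R_B = Pa²(a+3b)/L³ = 11·8²·(8+3·12)/20³ = 484/125 kN
  M_B = -Pa²b/L² = -11·8²·12/20² = -528/25 kN·m
Load 4 — applied couple M₀=-5 kN·m at a=10 m (b=L-a=10):
  R_A = 6M₀ab/L³ = 6·(-5)·10·10/20³ = -3/8 kN
  M_A = M₀b(2a-b)/L² = (-5)·10·(2·10-10)/20² = -5/4 kN·m
  R_B = -6M₀ab/L³ = -6·(-5)·10·10/20³ = 3/8 kN
  M_B = M₀a(2b-a)/L² = (-5)·10·(2·10-10)/20² = -5/4 kN·m
Superposition: R_A = 148753/1000 kN, M_A = 155129/300 kN·m, R_B = 162247/1000 kN, M_B = -160711/300 kN·m

R_A = 148753/1000 kN, M_A = 155129/300 kN·m, R_B = 162247/1000 kN, M_B = -160711/300 kN·m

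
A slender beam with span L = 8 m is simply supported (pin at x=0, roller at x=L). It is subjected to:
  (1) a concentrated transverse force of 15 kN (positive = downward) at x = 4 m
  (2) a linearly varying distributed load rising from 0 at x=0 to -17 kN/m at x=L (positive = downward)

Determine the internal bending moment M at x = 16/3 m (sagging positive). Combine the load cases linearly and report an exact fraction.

Load 1 — point force P=15 kN at a=4 m (b=L-a=4):
  M_1 = Pa(L-x)/L  [x>a] = 15·4·(8-(16/3))/8 = 20 kN·m
Load 2 — triangular load w₀=-17 kN/m (0→w₀ over full span):
  M_2 = w₀Lx/6 - w₀x³/(6L) = (-17)·8·(16/3)/6 - (-17)·(16/3)³/(6·8) = -5440/81 kN·m
Superposition: M = Σ M_i = -3820/81 kN·m ≈ -47.160494 kN·m

M(16/3) = -3820/81 kN·m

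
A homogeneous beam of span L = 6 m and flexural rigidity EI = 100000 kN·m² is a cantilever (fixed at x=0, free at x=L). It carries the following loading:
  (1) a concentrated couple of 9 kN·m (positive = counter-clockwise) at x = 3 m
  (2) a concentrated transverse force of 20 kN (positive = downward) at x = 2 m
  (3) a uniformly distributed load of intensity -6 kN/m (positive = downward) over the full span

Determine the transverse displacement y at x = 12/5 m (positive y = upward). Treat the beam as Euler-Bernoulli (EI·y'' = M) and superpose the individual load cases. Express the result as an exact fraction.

y(12/5) = 45229/23437500 m

Load 1 — applied couple M₀=9 kN·m at a=3 m (b=L-a=3):
  y_1 = M₀x²/(2EI)  [x≤a] = 9·(12/5)²/(2·100000) = 81/312500 m
Load 2 — point force P=20 kN at a=2 m (b=L-a=4):
  y_2 = -Pa²(3x-a)/(6EI)  [x>a] = -20·2²·(3·(12/5)-2)/(6·100000) = -13/18750 m
Load 3 — uniform load w=-6 kN/m over full span:
  y_3 = -wx²(x²-4Lx+6L²)/(24EI) = -(-6)·(12/5)²·((12/5)²-4·6·(12/5)+6·6²)/(24·100000) = 4617/1953125 m
Superposition: y = Σ y_i = 45229/23437500 m ≈ 0.001930 m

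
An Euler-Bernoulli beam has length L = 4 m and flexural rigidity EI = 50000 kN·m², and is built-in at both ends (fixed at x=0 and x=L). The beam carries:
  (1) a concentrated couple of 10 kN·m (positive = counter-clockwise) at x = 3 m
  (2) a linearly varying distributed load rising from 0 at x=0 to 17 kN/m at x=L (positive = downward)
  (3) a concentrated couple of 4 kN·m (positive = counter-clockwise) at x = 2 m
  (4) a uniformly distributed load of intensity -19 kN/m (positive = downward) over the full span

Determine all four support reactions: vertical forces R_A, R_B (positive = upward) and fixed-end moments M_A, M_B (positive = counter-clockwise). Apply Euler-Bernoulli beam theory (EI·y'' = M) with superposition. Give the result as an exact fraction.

Load 1 — applied couple M₀=10 kN·m at a=3 m (b=L-a=1):
  R_A = 6M₀ab/L³ = 6·10·3·1/4³ = 45/16 kN
  M_A = M₀b(2a-b)/L² = 10·1·(2·3-1)/4² = 25/8 kN·m
  R_B = -6M₀ab/L³ = -6·10·3·1/4³ = -45/16 kN
  M_B = M₀a(2b-a)/L² = 10·3·(2·1-3)/4² = -15/8 kN·m
Load 2 — triangular load w₀=17 kN/m (0→w₀ over full span):
  R_A = 3w₀L/20 = 3·17·4/20 = 51/5 kN
  M_A = w₀L²/30 = 17·4²/30 = 136/15 kN·m
  R_B = 7w₀L/20 = 7·17·4/20 = 119/5 kN
  M_B = -w₀L²/20 = -17·4²/20 = -68/5 kN·m
Load 3 — applied couple M₀=4 kN·m at a=2 m (b=L-a=2):
  R_A = 6M₀ab/L³ = 6·4·2·2/4³ = 3/2 kN
  M_A = M₀b(2a-b)/L² = 4·2·(2·2-2)/4² = 1 kN·m
  R_B = -6M₀ab/L³ = -6·4·2·2/4³ = -3/2 kN
  M_B = M₀a(2b-a)/L² = 4·2·(2·2-2)/4² = 1 kN·m
Load 4 — uniform load w=-19 kN/m over full span:
  R_A = wL/2 = (-19)·4/2 = -38 kN
  M_A = wL²/12 = (-19)·4²/12 = -76/3 kN·m
  R_B = wL/2 = (-19)·4/2 = -38 kN
  M_B = -wL²/12 = -(-19)·4²/12 = 76/3 kN·m
Superposition: R_A = -1879/80 kN, M_A = -1457/120 kN·m, R_B = -1481/80 kN, M_B = 1303/120 kN·m

R_A = -1879/80 kN, M_A = -1457/120 kN·m, R_B = -1481/80 kN, M_B = 1303/120 kN·m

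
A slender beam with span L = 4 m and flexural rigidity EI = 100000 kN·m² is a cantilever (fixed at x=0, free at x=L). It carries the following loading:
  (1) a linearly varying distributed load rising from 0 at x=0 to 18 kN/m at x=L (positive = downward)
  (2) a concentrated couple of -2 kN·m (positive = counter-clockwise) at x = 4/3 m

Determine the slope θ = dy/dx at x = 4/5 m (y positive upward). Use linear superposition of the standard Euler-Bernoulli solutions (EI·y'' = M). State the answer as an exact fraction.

θ(4/5) = -5231/7812500 rad

Load 1 — triangular load w₀=18 kN/m (0→w₀ over full span):
  θ_1 = (w₀Lx²/4-w₀L²x/3-w₀x⁴/(24L))/EI = (18·4·(4/5)²/4-18·4²·(4/5)/3-18·(4/5)⁴/(24·4))/100000 = -2553/3906250 rad
Load 2 — applied couple M₀=-2 kN·m at a=4/3 m (b=L-a=8/3):
  θ_2 = M₀x/EI  [x≤a] = (-2)·(4/5)/100000 = -1/62500 rad
Superposition: θ = Σ θ_i = -5231/7812500 rad ≈ -0.000670 rad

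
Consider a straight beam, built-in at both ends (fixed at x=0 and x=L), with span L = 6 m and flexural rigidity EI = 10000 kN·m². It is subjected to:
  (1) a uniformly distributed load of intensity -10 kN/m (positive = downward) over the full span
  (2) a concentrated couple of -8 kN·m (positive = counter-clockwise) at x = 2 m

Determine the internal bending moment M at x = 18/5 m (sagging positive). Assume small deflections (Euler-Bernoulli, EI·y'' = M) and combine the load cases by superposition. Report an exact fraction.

Load 1 — uniform load w=-10 kN/m over full span:
  M_1 = wLx/2 - wL²/12 - wx²/2 = (-10)·6·(18/5)/2 - (-10)·6²/12 - (-10)·(18/5)²/2 = -66/5 kN·m
Load 2 — applied couple M₀=-8 kN·m at a=2 m (b=L-a=4):
  M_2 = R_Ax - M_A - M₀  [x>a] with R_A=-16/9, M_A=0 = (-16/9)·(18/5) - 0 - (-8) = 8/5 kN·m
Superposition: M = Σ M_i = -58/5 kN·m ≈ -11.600000 kN·m

M(18/5) = -58/5 kN·m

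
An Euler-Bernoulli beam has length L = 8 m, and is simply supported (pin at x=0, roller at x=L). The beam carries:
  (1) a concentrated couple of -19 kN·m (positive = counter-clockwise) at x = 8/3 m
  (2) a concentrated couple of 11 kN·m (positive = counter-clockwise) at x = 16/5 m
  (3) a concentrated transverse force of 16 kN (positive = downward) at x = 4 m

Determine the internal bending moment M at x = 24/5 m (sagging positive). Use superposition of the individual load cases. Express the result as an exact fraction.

Load 1 — applied couple M₀=-19 kN·m at a=8/3 m (b=L-a=16/3):
  M_1 = M₀x/L - M₀  [x>a] = (-19)·(24/5)/8 - (-19) = 38/5 kN·m
Load 2 — applied couple M₀=11 kN·m at a=16/5 m (b=L-a=24/5):
  M_2 = M₀x/L - M₀  [x>a] = 11·(24/5)/8 - 11 = -22/5 kN·m
Load 3 — point force P=16 kN at a=4 m (b=L-a=4):
  M_3 = Pa(L-x)/L  [x>a] = 16·4·(8-(24/5))/8 = 128/5 kN·m
Superposition: M = Σ M_i = 144/5 kN·m ≈ 28.800000 kN·m

M(24/5) = 144/5 kN·m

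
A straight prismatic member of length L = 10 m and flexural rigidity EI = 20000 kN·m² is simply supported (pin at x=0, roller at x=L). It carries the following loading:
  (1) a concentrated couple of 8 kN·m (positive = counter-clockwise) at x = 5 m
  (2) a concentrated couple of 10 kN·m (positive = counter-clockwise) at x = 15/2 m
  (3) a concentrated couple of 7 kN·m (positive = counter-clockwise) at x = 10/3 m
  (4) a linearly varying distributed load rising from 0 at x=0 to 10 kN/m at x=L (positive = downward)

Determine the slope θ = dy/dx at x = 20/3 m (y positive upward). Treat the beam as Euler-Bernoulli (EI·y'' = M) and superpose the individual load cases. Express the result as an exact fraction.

Load 1 — applied couple M₀=8 kN·m at a=5 m (b=L-a=5):
  θ_1 = (M₀x²/(2L)-M₀(x-a)+C₁)/EI  [x>a] with C₁=M₀(3b²-L²)/(6L)=-10/3 = (8·(20/3)²/(2·10)-8·((20/3)-5)+(-10/3))/20000 = 1/18000 rad
Load 2 — applied couple M₀=10 kN·m at a=15/2 m (b=L-a=5/2):
  θ_2 = (M₀x²/(2L)+C₁)/EI  [x≤a] with C₁=M₀(3b²-L²)/(6L)=-325/24 = (10·(20/3)²/(2·10)+(-325/24))/20000 = 1/2304 rad
Load 3 — applied couple M₀=7 kN·m at a=10/3 m (b=L-a=20/3):
  θ_3 = (M₀x²/(2L)-M₀(x-a)+C₁)/EI  [x>a] with C₁=M₀(3b²-L²)/(6L)=35/9 = (7·(20/3)²/(2·10)-7·((20/3)-(10/3))+(35/9))/20000 = -7/36000 rad
Load 4 — triangular load w₀=10 kN/m (0→w₀ over full span):
  θ_4 = -w₀(7L⁴-30L²x²+15x⁴)/(360LEI) = -10·(7·10⁴-30·10²·(20/3)²+15·(20/3)⁴)/(360·10·20000) = 91/19440 rad
Superposition: θ = Σ θ_i = 7739/1555200 rad ≈ 0.004976 rad

θ(20/3) = 7739/1555200 rad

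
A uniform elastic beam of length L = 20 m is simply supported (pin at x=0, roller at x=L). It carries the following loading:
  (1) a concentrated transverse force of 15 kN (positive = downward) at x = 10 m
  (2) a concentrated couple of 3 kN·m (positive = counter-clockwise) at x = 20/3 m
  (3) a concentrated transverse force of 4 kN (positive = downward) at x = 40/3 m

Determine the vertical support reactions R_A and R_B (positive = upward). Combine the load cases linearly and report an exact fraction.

R_A = 539/60 kN, R_B = 601/60 kN

Load 1 — point force P=15 kN at a=10 m (b=L-a=10):
  R_A = Pb/L = 15·10/20 = 15/2 kN
  R_B = Pa/L = 15·10/20 = 15/2 kN
Load 2 — applied couple M₀=3 kN·m at a=20/3 m (b=L-a=40/3):
  R_A = M₀/L = 3/20 kN
  R_B = -M₀/L = -3/20 kN
Load 3 — point force P=4 kN at a=40/3 m (b=L-a=20/3):
  R_A = Pb/L = 4·(20/3)/20 = 4/3 kN
  R_B = Pa/L = 4·(40/3)/20 = 8/3 kN
Superposition: R_A = 539/60 kN, R_B = 601/60 kN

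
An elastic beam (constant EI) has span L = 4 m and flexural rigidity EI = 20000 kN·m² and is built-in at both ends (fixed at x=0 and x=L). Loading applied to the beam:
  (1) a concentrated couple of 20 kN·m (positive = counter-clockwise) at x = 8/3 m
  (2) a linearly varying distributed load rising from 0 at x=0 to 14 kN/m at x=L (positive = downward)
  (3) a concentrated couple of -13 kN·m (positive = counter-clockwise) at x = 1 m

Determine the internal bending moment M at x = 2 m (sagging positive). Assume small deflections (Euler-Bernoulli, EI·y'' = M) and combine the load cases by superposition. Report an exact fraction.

Load 1 — applied couple M₀=20 kN·m at a=8/3 m (b=L-a=4/3):
  M_1 = R_Ax - M_A  [x≤a] with R_A=20/3, M_A=20/3 = (20/3)·2 - (20/3) = 20/3 kN·m
Load 2 — triangular load w₀=14 kN/m (0→w₀ over full span):
  M_2 = 3w₀Lx/20 - w₀L²/30 - w₀x³/(6L) = 3·14·4·2/20 - 14·4²/30 - 14·2³/(6·4) = 14/3 kN·m
Load 3 — applied couple M₀=-13 kN·m at a=1 m (b=L-a=3):
  M_3 = R_Ax - M_A - M₀  [x>a] with R_A=-117/32, M_A=39/16 = (-117/32)·2 - (39/16) - (-13) = 13/4 kN·m
Superposition: M = Σ M_i = 175/12 kN·m ≈ 14.583333 kN·m

M(2) = 175/12 kN·m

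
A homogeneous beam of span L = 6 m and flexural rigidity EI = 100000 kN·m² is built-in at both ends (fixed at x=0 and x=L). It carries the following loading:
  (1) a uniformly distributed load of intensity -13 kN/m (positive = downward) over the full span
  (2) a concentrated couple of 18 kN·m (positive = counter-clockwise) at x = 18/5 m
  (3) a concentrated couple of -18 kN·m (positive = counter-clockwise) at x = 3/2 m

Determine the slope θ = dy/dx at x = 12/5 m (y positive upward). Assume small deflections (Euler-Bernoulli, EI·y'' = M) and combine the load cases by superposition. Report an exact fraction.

θ(12/5) = 10287/125000000 rad

Load 1 — uniform load w=-13 kN/m over full span:
  θ_1 = -wx(L-x)(L-2x)/(12EI) = -(-13)·(12/5)·(6-(12/5))·(6-2·(12/5))/(12·100000) = 351/3125000 rad
Load 2 — applied couple M₀=18 kN·m at a=18/5 m (b=L-a=12/5):
  θ_2 = (R_Ax²/2 - M_Ax)/EI  [x≤a] with R_A=108/25, M_A=144/25 = ((108/25)·(12/5)²/2 - (144/25)·(12/5))/100000 = -27/1953125 rad
Load 3 — applied couple M₀=-18 kN·m at a=3/2 m (b=L-a=9/2):
  θ_3 = (R_Ax²/2 - M_Ax - M₀(x-a))/EI  [x>a] with R_A=-27/8, M_A=27/8 = ((-27/8)·(12/5)²/2 - (27/8)·(12/5) - (-18)·((12/5)-(3/2)))/100000 = -81/5000000 rad
Superposition: θ = Σ θ_i = 10287/125000000 rad ≈ 0.000082 rad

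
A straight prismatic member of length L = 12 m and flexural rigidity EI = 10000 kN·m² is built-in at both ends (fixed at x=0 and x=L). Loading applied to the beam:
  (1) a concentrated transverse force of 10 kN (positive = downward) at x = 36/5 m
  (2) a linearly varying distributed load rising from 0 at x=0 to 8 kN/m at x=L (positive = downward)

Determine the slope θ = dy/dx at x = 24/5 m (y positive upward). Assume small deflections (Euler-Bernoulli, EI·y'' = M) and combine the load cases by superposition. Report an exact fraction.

θ(24/5) = -1872/390625 rad

Load 1 — point force P=10 kN at a=36/5 m (b=L-a=24/5):
  θ_1 = -Pb²x(2aL-(3a+b)x)/(2L³EI)  [x≤a] = -10·(24/5)²·(24/5)·(2·(36/5)·12-(3·(36/5)+(24/5))·(24/5))/(2·12³·10000) = -576/390625 rad
Load 2 — triangular load w₀=8 kN/m (0→w₀ over full span):
  θ_2 = -w₀(2x(L-x)(L-2x)(x+2L)+x²(L-x)²)/(120LEI) = -8·(2·(24/5)·(12-(24/5))·(12-2·(24/5))·((24/5)+2·12)+(24/5)²·(12-(24/5))²)/(120·12·10000) = -1296/390625 rad
Superposition: θ = Σ θ_i = -1872/390625 rad ≈ -0.004792 rad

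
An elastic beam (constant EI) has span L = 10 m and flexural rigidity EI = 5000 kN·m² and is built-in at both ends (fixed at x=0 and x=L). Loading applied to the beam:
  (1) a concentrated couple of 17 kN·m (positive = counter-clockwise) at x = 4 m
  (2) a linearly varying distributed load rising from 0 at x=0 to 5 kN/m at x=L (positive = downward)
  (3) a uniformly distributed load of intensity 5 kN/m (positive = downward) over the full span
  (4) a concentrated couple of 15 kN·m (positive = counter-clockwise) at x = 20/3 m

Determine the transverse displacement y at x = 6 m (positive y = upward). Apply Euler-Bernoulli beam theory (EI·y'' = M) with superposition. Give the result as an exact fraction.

Load 1 — applied couple M₀=17 kN·m at a=4 m (b=L-a=6):
  y_1 = (R_Ax³/6 - M_Ax²/2 - M₀(x-a)²/2)/EI  [x>a] with R_A=306/125, M_A=51/25 = ((306/125)·6³/6 - (51/25)·6²/2 - 17·(6-4)²/2)/5000 = 272/78125 m
Load 2 — triangular load w₀=5 kN/m (0→w₀ over full span):
  y_2 = -w₀x²(L-x)²(x+2L)/(120LEI) = -5·6²·(10-6)²·(6+2·10)/(120·10·5000) = -39/3125 m
Load 3 — uniform load w=5 kN/m over full span:
  y_3 = -wx²(L-x)²/(24EI) = -5·6²·(10-6)²/(24·5000) = -3/125 m
Load 4 — applied couple M₀=15 kN·m at a=20/3 m (b=L-a=10/3):
  y_4 = (R_Ax³/6 - M_Ax²/2)/EI  [x≤a] with R_A=2, M_A=5 = (2·6³/6 - 5·6²/2)/5000 = -9/2500 m
Superposition: y = Σ y_i = -11437/312500 m ≈ -0.036598 m

y(6) = -11437/312500 m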